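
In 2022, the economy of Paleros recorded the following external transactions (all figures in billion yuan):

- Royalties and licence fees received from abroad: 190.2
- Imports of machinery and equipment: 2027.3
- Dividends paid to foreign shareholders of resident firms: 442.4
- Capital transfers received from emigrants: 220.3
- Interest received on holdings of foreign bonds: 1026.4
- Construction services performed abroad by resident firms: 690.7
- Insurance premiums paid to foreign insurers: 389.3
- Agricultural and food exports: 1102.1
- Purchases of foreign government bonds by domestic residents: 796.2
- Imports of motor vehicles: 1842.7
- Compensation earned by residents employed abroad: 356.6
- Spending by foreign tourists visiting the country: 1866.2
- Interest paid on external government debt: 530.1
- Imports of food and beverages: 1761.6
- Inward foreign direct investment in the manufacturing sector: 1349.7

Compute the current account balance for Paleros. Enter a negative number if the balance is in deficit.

Goods: -2027.3 - 1761.6 - 1842.7 + 1102.1 = -4529.5
Services: 1866.2 + 190.2 - 389.3 + 690.7 = 2357.8
Primary income: -442.4 + 1026.4 - 530.1 + 356.6 = 410.5
Current account = (-4529.5) + 2357.8 + 410.5 = -1761.2
(Excluded from the current account — capital account: capital transfers received from emigrants 220.3; financial account: purchases of foreign government bonds by domestic residents 796.2, inward foreign direct investment in the manufacturing sector 1349.7.)

-1761.2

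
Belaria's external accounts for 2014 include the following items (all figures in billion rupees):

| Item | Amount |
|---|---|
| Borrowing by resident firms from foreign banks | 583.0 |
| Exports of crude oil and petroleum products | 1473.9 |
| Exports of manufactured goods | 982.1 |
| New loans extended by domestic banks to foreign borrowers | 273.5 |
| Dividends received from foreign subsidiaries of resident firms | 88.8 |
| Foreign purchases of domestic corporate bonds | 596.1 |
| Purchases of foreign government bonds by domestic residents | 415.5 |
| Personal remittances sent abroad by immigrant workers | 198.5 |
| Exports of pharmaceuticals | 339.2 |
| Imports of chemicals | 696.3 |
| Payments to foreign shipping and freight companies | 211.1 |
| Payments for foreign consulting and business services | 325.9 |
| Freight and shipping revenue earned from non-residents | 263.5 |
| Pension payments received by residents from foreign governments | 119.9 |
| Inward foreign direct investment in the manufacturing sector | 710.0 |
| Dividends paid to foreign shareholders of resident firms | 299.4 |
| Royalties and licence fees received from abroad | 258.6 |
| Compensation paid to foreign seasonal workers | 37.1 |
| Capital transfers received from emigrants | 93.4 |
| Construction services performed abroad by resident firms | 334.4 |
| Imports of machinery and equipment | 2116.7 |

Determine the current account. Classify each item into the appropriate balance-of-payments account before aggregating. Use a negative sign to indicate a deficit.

Goods: -2116.7 + 982.1 + 339.2 + 1473.9 - 696.3 = -17.8
Services: 334.4 - 325.9 + 263.5 + 258.6 - 211.1 = 319.5
Primary income: -37.1 + 88.8 - 299.4 = -247.7
Secondary income: 119.9 - 198.5 = -78.6
Current account = (-17.8) + 319.5 + (-247.7) + (-78.6) = -24.6
(Excluded from the current account — financial account: borrowing by resident firms from foreign banks 583.0, new loans extended by domestic banks to foreign borrowers 273.5, foreign purchases of domestic corporate bonds 596.1, purchases of foreign government bonds by domestic residents 415.5, inward foreign direct investment in the manufacturing sector 710.0; capital account: capital transfers received from emigrants 93.4.)

-24.6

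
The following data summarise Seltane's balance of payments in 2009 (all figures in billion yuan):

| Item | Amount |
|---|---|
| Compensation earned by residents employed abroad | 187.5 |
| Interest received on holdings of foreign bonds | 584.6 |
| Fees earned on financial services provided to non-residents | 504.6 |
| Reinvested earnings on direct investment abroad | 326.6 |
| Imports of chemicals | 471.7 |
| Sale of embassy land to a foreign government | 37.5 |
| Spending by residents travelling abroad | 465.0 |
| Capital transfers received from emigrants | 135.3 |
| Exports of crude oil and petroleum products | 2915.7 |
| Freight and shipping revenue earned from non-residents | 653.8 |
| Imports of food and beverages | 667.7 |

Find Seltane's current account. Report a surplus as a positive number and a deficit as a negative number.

Goods: -667.7 - 471.7 + 2915.7 = 1776.3
Services: 504.6 - 465.0 + 653.8 = 693.4
Primary income: 584.6 + 187.5 + 326.6 = 1098.7
Current account = 1776.3 + 693.4 + 1098.7 = 3568.4
(Excluded from the current account — capital account: sale of embassy land to a foreign government 37.5, capital transfers received from emigrants 135.3.)

3568.4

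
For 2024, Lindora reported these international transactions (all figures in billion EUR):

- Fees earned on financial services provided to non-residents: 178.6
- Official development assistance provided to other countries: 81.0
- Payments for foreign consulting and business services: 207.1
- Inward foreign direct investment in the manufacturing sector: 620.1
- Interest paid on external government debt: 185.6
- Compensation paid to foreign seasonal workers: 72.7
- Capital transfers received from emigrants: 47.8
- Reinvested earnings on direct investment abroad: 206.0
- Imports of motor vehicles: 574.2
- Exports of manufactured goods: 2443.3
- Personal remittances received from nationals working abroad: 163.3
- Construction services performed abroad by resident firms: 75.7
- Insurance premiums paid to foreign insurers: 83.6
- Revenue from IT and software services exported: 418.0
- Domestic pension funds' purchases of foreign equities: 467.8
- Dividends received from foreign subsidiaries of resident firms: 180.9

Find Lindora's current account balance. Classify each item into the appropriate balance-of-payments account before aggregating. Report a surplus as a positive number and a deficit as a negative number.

Goods: -574.2 + 2443.3 = 1869.1
Services: 418.0 + 178.6 + 75.7 - 207.1 - 83.6 = 381.6
Primary income: 180.9 + 206.0 - 185.6 - 72.7 = 128.6
Secondary income: -81.0 + 163.3 = 82.3
Current account = 1869.1 + 381.6 + 128.6 + 82.3 = 2461.6
(Excluded from the current account — financial account: inward foreign direct investment in the manufacturing sector 620.1, domestic pension funds' purchases of foreign equities 467.8; capital account: capital transfers received from emigrants 47.8.)

2461.6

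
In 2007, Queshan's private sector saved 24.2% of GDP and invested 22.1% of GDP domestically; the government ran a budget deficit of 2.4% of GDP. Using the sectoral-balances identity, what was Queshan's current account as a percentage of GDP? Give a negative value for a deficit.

By the sectoral-balances identity, CA = (S_private - I) + (T - G).
Private balance = 24.2 - 22.1 = 2.1
Government balance (T - G) = -2.4
CA = 2.1 + (-2.4) = -0.3

-0.3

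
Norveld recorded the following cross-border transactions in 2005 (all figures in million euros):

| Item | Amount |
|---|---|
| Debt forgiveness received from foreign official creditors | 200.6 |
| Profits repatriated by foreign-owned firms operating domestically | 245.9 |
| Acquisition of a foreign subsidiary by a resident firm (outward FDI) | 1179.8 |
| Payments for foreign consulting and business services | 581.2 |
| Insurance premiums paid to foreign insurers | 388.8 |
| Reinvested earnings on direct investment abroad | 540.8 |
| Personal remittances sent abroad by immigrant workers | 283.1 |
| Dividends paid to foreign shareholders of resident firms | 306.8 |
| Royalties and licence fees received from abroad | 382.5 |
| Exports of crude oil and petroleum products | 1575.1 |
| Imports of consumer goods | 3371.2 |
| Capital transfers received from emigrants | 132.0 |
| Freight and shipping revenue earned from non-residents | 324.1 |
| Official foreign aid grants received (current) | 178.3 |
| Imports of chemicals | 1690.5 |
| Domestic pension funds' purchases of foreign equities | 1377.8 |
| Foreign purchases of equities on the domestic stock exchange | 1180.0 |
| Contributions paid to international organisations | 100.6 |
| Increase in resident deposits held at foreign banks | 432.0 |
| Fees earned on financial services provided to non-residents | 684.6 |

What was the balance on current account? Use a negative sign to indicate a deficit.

Goods: 1575.1 - 3371.2 - 1690.5 = -3486.6
Services: 324.1 - 581.2 - 388.8 + 684.6 + 382.5 = 421.2
Primary income: -245.9 + 540.8 - 306.8 = -11.9
Secondary income: 178.3 - 100.6 - 283.1 = -205.4
Current account = (-3486.6) + 421.2 + (-11.9) + (-205.4) = -3282.7
(Excluded from the current account — capital account: debt forgiveness received from foreign official creditors 200.6, capital transfers received from emigrants 132.0; financial account: acquisition of a foreign subsidiary by a resident firm (outward FDI) 1179.8, domestic pension funds' purchases of foreign equities 1377.8, foreign purchases of equities on the domestic stock exchange 1180.0, increase in resident deposits held at foreign banks 432.0.)

-3282.7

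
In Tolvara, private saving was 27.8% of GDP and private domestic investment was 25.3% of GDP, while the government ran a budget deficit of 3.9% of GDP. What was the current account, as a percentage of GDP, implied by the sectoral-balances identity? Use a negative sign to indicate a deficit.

-1.4

By the sectoral-balances identity, CA = (S_private - I) + (T - G).
Private balance = 27.8 - 25.3 = 2.5
Government balance (T - G) = -3.9
CA = 2.5 + (-3.9) = -1.4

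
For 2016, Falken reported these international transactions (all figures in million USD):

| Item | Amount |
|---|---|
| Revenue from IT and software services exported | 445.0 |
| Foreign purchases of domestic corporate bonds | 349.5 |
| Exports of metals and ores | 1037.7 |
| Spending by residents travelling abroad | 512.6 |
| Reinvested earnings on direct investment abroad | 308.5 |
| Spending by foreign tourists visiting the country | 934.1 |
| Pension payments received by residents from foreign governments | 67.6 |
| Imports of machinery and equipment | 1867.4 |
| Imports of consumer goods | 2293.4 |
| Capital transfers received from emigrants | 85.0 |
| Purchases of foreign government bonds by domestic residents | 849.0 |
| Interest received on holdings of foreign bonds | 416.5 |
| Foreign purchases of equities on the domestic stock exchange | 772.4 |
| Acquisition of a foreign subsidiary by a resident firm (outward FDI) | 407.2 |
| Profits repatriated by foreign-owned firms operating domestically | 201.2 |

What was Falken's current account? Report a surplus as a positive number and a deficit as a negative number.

Goods: -2293.4 + 1037.7 - 1867.4 = -3123.1
Services: -512.6 + 934.1 + 445.0 = 866.5
Primary income: 308.5 + 416.5 - 201.2 = 523.8
Secondary income: 67.6
Current account = (-3123.1) + 866.5 + 523.8 + 67.6 = -1665.2
(Excluded from the current account — financial account: foreign purchases of domestic corporate bonds 349.5, purchases of foreign government bonds by domestic residents 849.0, foreign purchases of equities on the domestic stock exchange 772.4, acquisition of a foreign subsidiary by a resident firm (outward FDI) 407.2; capital account: capital transfers received from emigrants 85.0.)

-1665.2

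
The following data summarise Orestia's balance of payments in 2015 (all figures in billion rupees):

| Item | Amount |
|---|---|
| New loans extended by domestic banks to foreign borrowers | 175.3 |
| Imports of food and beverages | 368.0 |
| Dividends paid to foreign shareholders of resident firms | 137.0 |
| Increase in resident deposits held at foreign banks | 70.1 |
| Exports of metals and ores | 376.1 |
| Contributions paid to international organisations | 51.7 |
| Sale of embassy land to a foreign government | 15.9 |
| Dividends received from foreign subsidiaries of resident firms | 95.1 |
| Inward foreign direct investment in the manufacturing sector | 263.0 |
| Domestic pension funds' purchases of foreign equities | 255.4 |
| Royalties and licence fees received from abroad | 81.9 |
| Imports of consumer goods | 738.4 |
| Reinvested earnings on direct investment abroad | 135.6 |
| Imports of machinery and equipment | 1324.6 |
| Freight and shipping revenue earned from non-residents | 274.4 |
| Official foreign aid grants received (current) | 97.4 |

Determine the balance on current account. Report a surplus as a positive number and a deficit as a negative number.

-1559.2

Goods: 376.1 - 738.4 - 368.0 - 1324.6 = -2054.9
Services: 274.4 + 81.9 = 356.3
Primary income: -137.0 + 95.1 + 135.6 = 93.7
Secondary income: 97.4 - 51.7 = 45.7
Current account = (-2054.9) + 356.3 + 93.7 + 45.7 = -1559.2
(Excluded from the current account — financial account: new loans extended by domestic banks to foreign borrowers 175.3, increase in resident deposits held at foreign banks 70.1, inward foreign direct investment in the manufacturing sector 263.0, domestic pension funds' purchases of foreign equities 255.4; capital account: sale of embassy land to a foreign government 15.9.)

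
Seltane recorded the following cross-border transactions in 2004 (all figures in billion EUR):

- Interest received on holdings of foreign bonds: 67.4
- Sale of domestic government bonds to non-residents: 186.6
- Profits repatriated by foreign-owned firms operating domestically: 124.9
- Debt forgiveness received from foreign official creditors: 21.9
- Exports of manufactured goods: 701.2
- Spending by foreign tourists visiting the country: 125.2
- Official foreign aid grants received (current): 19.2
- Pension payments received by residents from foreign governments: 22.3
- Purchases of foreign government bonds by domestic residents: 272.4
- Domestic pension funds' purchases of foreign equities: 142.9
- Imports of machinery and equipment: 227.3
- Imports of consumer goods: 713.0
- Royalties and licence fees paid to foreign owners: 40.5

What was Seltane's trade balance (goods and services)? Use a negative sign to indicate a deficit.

-154.4

Goods: -227.3 + 701.2 - 713.0 = -239.1
Services: -40.5 + 125.2 = 84.7
Trade balance = -239.1 + 84.7 = -154.4
(Excluded from the trade balance — primary income: interest received on holdings of foreign bonds 67.4, profits repatriated by foreign-owned firms operating domestically 124.9; financial account: sale of domestic government bonds to non-residents 186.6, purchases of foreign government bonds by domestic residents 272.4, domestic pension funds' purchases of foreign equities 142.9; capital account: debt forgiveness received from foreign official creditors 21.9; secondary income: official foreign aid grants received (current) 19.2, pension payments received by residents from foreign governments 22.3.)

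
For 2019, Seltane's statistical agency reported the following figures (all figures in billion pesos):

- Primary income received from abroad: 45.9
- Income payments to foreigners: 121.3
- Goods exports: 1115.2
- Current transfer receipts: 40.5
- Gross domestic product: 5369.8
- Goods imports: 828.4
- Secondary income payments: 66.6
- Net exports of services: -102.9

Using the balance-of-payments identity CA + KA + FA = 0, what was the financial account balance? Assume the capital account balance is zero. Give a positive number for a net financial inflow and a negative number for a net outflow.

Goods balance = 1115.2 - 828.4 = 286.8
Services balance = -102.9
Trade balance (goods + services) = 286.8 + (-102.9) = 183.9
Net primary income = 45.9 - 121.3 = -75.4
Net secondary income = 40.5 - 66.6 = -26.1
Current account = 183.9 + (-75.4) + (-26.1) = 82.4
Financial account = -(82.4) = -82.4

-82.4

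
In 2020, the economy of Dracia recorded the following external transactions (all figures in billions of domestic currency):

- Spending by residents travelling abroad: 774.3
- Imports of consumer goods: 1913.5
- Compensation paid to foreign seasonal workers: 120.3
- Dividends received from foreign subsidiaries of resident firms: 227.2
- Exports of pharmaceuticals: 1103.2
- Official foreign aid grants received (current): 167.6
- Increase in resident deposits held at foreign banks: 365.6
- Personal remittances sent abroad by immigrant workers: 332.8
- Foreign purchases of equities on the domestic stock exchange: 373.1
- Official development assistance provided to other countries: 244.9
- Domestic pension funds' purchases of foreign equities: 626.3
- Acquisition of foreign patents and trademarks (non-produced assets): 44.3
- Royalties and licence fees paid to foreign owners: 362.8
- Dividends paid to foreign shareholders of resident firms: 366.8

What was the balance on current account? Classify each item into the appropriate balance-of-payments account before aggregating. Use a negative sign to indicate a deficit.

Goods: 1103.2 - 1913.5 = -810.3
Services: -774.3 - 362.8 = -1137.1
Primary income: 227.2 - 366.8 - 120.3 = -259.9
Secondary income: -244.9 - 332.8 + 167.6 = -410.1
Current account = (-810.3) + (-1137.1) + (-259.9) + (-410.1) = -2617.4
(Excluded from the current account — financial account: increase in resident deposits held at foreign banks 365.6, foreign purchases of equities on the domestic stock exchange 373.1, domestic pension funds' purchases of foreign equities 626.3; capital account: acquisition of foreign patents and trademarks (non-produced assets) 44.3.)

-2617.4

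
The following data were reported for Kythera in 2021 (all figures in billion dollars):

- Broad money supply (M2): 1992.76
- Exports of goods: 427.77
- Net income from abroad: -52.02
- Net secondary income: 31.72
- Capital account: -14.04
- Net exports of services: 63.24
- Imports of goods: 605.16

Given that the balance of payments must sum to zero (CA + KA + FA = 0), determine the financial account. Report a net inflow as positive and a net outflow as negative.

148.49

Goods balance = 427.77 - 605.16 = -177.39
Services balance = 63.24
Trade balance (goods + services) = -177.39 + 63.24 = -114.15
Net primary income = -52.02
Net secondary income = 31.72
Current account = -114.15 + (-52.02) + 31.72 = -134.45
Financial account = -(-134.45 + (-14.04)) = 148.49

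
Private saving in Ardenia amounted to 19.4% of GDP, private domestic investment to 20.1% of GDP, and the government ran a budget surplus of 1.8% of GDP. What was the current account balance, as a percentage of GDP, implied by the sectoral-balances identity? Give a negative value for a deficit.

1.1

By the sectoral-balances identity, CA = (S_private - I) + (T - G).
Private balance = 19.4 - 20.1 = -0.7
Government balance (T - G) = 1.8
CA = -0.7 + 1.8 = 1.1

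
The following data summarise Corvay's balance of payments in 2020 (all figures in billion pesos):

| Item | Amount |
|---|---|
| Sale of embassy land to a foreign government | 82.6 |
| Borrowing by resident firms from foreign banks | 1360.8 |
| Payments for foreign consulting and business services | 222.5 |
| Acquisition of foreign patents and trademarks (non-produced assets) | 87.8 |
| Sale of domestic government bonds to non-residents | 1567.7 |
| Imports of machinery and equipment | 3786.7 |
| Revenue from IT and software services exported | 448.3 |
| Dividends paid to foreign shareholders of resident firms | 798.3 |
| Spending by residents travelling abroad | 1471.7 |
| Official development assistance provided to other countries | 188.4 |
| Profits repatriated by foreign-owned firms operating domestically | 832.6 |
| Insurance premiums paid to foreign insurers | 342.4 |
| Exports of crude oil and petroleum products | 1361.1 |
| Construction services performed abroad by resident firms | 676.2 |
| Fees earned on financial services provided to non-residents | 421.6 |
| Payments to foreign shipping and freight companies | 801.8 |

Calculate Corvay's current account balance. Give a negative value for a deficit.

-5537.2

Goods: -3786.7 + 1361.1 = -2425.6
Services: -801.8 + 676.2 + 421.6 + 448.3 - 342.4 - 1471.7 - 222.5 = -1292.3
Primary income: -798.3 - 832.6 = -1630.9
Secondary income: -188.4
Current account = (-2425.6) + (-1292.3) + (-1630.9) + (-188.4) = -5537.2
(Excluded from the current account — capital account: sale of embassy land to a foreign government 82.6, acquisition of foreign patents and trademarks (non-produced assets) 87.8; financial account: borrowing by resident firms from foreign banks 1360.8, sale of domestic government bonds to non-residents 1567.7.)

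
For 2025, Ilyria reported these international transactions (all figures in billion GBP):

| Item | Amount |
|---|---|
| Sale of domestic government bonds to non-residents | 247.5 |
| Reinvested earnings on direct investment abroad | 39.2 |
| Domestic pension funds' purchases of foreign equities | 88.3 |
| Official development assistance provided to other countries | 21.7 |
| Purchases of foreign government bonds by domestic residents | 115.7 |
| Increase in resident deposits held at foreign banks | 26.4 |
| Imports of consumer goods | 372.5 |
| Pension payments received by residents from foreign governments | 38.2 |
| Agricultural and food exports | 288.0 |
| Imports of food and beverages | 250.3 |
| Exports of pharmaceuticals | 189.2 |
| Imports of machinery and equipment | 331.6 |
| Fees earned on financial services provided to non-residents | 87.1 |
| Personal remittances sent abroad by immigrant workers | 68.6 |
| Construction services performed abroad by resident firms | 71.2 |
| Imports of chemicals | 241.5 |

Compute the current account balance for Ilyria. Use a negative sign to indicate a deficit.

-573.3

Goods: 189.2 + 288.0 - 372.5 - 241.5 - 250.3 - 331.6 = -718.7
Services: 71.2 + 87.1 = 158.3
Primary income: 39.2
Secondary income: -68.6 + 38.2 - 21.7 = -52.1
Current account = (-718.7) + 158.3 + 39.2 + (-52.1) = -573.3
(Excluded from the current account — financial account: sale of domestic government bonds to non-residents 247.5, domestic pension funds' purchases of foreign equities 88.3, purchases of foreign government bonds by domestic residents 115.7, increase in resident deposits held at foreign banks 26.4.)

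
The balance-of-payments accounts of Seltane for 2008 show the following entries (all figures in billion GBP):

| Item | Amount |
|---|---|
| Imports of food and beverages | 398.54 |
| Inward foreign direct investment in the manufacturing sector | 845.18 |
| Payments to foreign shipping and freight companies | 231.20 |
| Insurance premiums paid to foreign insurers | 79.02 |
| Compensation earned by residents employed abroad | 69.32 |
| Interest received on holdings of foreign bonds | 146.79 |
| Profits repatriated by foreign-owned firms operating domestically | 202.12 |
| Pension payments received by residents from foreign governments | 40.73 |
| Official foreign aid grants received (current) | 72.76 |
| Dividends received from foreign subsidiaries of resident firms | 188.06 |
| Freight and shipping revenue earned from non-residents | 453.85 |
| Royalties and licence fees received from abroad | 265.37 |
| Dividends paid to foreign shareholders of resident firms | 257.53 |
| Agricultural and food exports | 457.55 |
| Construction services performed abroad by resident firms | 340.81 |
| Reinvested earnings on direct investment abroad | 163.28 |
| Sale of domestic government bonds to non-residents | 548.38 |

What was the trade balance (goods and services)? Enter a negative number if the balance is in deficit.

808.82

Goods: 457.55 - 398.54 = 59.01
Services: 265.37 + 453.85 - 79.02 - 231.20 + 340.81 = 749.81
Trade balance = 59.01 + 749.81 = 808.82
(Excluded from the trade balance — financial account: inward foreign direct investment in the manufacturing sector 845.18, sale of domestic government bonds to non-residents 548.38; primary income: compensation earned by residents employed abroad 69.32, interest received on holdings of foreign bonds 146.79, profits repatriated by foreign-owned firms operating domestically 202.12, dividends received from foreign subsidiaries of resident firms 188.06, dividends paid to foreign shareholders of resident firms 257.53, reinvested earnings on direct investment abroad 163.28; secondary income: pension payments received by residents from foreign governments 40.73, official foreign aid grants received (current) 72.76.)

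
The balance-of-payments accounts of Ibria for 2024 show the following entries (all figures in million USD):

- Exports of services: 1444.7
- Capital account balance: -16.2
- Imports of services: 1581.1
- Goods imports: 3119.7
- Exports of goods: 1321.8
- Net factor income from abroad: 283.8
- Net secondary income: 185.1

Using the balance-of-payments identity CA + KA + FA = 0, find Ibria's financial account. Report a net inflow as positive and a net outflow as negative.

1481.6

Goods balance = 1321.8 - 3119.7 = -1797.9
Services balance = 1444.7 - 1581.1 = -136.4
Trade balance (goods + services) = -1797.9 + (-136.4) = -1934.3
Net primary income = 283.8
Net secondary income = 185.1
Current account = -1934.3 + 283.8 + 185.1 = -1465.4
Financial account = -(-1465.4 + (-16.2)) = 1481.6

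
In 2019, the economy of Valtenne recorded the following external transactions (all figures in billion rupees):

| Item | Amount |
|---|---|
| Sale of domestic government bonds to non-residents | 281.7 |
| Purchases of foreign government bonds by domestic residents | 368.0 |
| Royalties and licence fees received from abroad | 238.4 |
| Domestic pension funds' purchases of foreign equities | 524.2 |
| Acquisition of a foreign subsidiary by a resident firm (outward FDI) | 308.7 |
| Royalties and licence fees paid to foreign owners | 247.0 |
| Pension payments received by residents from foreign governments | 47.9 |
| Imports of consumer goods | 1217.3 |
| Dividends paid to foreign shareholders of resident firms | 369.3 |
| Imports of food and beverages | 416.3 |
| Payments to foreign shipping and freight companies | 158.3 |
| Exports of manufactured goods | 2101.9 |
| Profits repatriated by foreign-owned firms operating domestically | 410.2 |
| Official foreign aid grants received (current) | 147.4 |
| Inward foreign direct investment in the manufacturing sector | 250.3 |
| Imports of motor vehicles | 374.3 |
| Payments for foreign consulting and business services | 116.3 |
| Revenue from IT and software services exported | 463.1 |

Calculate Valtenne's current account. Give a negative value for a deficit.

-310.3

Goods: -374.3 - 416.3 - 1217.3 + 2101.9 = 94.0
Services: -116.3 + 238.4 - 247.0 - 158.3 + 463.1 = 179.9
Primary income: -410.2 - 369.3 = -779.5
Secondary income: 147.4 + 47.9 = 195.3
Current account = 94.0 + 179.9 + (-779.5) + 195.3 = -310.3
(Excluded from the current account — financial account: sale of domestic government bonds to non-residents 281.7, purchases of foreign government bonds by domestic residents 368.0, domestic pension funds' purchases of foreign equities 524.2, acquisition of a foreign subsidiary by a resident firm (outward FDI) 308.7, inward foreign direct investment in the manufacturing sector 250.3.)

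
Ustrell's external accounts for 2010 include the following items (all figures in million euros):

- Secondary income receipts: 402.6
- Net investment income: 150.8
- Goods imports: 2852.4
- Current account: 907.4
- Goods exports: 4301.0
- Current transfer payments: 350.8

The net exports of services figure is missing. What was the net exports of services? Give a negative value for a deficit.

Current account = goods balance + services balance + net primary income + net secondary income
Sum of the known components = 1651.2
Net exports of services = CA - (known components) = 907.4 - 1651.2 = -743.8

-743.8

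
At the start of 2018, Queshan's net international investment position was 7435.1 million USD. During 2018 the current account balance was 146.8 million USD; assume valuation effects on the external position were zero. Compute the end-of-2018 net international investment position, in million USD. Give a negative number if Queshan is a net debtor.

7581.9

With no valuation effects, change in NIIP = current account = 146.8
End-of-year NIIP = 7435.1 + 146.8 = 7581.9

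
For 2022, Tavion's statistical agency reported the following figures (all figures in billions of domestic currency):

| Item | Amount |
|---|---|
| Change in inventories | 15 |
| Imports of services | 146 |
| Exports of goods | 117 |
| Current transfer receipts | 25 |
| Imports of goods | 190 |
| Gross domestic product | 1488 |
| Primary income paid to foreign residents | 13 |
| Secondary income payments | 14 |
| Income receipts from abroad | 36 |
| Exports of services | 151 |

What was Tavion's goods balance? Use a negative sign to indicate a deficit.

Goods balance = 117 - 190 = -73

-73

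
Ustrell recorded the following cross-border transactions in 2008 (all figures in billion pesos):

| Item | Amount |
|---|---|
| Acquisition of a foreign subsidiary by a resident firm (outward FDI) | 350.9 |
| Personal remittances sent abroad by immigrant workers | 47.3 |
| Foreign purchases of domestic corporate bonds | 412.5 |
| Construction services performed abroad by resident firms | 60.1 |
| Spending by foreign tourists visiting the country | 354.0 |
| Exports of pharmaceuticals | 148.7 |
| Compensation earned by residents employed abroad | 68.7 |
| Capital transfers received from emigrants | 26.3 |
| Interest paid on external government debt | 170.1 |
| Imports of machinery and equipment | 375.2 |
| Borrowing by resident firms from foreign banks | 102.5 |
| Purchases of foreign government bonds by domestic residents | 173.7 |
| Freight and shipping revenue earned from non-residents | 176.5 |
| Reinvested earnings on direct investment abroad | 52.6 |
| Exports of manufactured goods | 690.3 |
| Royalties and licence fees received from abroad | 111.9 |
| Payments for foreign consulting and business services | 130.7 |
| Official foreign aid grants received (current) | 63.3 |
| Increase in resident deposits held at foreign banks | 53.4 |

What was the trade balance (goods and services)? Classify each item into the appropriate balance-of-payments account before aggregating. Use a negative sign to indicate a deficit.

1035.6

Goods: -375.2 + 690.3 + 148.7 = 463.8
Services: -130.7 + 111.9 + 354.0 + 176.5 + 60.1 = 571.8
Trade balance = 463.8 + 571.8 = 1035.6
(Excluded from the trade balance — financial account: acquisition of a foreign subsidiary by a resident firm (outward FDI) 350.9, foreign purchases of domestic corporate bonds 412.5, borrowing by resident firms from foreign banks 102.5, purchases of foreign government bonds by domestic residents 173.7, increase in resident deposits held at foreign banks 53.4; secondary income: personal remittances sent abroad by immigrant workers 47.3, official foreign aid grants received (current) 63.3; primary income: compensation earned by residents employed abroad 68.7, interest paid on external government debt 170.1, reinvested earnings on direct investment abroad 52.6; capital account: capital transfers received from emigrants 26.3.)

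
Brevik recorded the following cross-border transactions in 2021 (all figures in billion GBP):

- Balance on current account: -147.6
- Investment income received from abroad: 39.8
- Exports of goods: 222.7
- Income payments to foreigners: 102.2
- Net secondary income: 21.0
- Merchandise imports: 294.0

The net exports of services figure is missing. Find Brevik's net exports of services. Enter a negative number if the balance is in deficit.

-34.9

Current account = goods balance + services balance + net primary income + net secondary income
Sum of the known components = -112.7
Net exports of services = CA - (known components) = -147.6 - (-112.7) = -34.9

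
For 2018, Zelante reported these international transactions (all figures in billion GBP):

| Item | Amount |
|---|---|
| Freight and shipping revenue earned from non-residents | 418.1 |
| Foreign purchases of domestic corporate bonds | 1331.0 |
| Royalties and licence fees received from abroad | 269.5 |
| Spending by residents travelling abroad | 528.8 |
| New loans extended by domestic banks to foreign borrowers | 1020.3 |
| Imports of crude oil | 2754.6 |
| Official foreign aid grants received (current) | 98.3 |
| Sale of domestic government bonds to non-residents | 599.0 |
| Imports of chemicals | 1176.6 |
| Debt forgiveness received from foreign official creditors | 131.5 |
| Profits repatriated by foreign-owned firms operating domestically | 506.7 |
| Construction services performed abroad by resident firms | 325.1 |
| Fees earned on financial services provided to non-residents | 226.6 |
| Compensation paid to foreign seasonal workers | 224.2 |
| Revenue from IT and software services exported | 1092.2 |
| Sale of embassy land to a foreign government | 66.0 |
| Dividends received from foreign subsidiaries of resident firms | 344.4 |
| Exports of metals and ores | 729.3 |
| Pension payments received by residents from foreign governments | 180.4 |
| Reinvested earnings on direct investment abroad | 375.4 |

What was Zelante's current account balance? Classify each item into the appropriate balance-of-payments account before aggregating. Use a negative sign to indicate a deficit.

Goods: -2754.6 + 729.3 - 1176.6 = -3201.9
Services: 226.6 + 325.1 + 1092.2 + 418.1 + 269.5 - 528.8 = 1802.7
Primary income: 375.4 - 506.7 - 224.2 + 344.4 = -11.1
Secondary income: 98.3 + 180.4 = 278.7
Current account = (-3201.9) + 1802.7 + (-11.1) + 278.7 = -1131.6
(Excluded from the current account — financial account: foreign purchases of domestic corporate bonds 1331.0, new loans extended by domestic banks to foreign borrowers 1020.3, sale of domestic government bonds to non-residents 599.0; capital account: debt forgiveness received from foreign official creditors 131.5, sale of embassy land to a foreign government 66.0.)

-1131.6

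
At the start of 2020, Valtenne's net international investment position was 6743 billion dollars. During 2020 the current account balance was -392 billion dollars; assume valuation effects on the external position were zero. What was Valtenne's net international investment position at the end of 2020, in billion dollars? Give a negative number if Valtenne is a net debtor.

6351

With no valuation effects, change in NIIP = current account = -392
End-of-year NIIP = 6743 + (-392) = 6351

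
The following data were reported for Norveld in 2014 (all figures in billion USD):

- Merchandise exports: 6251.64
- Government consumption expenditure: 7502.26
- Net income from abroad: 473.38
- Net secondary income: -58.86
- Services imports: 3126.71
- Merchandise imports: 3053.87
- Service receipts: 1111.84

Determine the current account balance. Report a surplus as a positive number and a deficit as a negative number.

1597.42

Goods balance = 6251.64 - 3053.87 = 3197.77
Services balance = 1111.84 - 3126.71 = -2014.87
Trade balance (goods + services) = 3197.77 + (-2014.87) = 1182.90
Net primary income = 473.38
Net secondary income = -58.86
Current account = 1182.90 + 473.38 + (-58.86) = 1597.42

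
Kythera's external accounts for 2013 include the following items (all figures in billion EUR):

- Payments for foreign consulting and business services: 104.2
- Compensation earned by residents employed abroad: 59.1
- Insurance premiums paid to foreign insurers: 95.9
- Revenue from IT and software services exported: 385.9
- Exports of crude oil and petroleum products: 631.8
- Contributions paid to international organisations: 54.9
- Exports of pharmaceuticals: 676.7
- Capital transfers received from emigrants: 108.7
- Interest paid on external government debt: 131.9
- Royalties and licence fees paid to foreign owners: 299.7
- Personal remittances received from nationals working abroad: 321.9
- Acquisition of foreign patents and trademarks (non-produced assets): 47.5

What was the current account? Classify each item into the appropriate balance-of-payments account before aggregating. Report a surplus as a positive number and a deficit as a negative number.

Goods: 676.7 + 631.8 = 1308.5
Services: 385.9 - 299.7 - 104.2 - 95.9 = -113.9
Primary income: -131.9 + 59.1 = -72.8
Secondary income: -54.9 + 321.9 = 267.0
Current account = 1308.5 + (-113.9) + (-72.8) + 267.0 = 1388.8
(Excluded from the current account — capital account: capital transfers received from emigrants 108.7, acquisition of foreign patents and trademarks (non-produced assets) 47.5.)

1388.8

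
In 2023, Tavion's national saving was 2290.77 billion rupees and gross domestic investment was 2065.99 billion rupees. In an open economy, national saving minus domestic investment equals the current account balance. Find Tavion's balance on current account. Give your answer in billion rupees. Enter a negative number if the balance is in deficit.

S - I = CA (net lending to the rest of the world).
CA = S - I = 2290.77 - 2065.99 = 224.78

224.78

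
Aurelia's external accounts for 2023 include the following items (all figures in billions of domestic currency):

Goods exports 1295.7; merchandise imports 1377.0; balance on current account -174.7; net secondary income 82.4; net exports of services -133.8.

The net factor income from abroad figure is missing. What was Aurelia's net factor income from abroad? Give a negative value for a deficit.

Current account = goods balance + services balance + net primary income + net secondary income
Sum of the known components = -132.7
Net factor income from abroad = CA - (known components) = -174.7 - (-132.7) = -42.0

-42.0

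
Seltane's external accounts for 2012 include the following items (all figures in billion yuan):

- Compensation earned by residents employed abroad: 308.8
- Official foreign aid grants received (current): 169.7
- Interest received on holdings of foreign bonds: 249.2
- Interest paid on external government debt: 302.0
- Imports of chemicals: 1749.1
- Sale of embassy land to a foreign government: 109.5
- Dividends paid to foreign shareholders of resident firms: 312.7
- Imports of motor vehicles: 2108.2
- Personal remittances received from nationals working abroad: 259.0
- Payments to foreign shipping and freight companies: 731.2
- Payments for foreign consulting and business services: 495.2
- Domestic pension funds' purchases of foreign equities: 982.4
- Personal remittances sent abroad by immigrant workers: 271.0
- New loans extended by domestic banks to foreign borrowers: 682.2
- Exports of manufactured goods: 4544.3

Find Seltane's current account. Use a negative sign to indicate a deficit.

Goods: 4544.3 - 2108.2 - 1749.1 = 687.0
Services: -495.2 - 731.2 = -1226.4
Primary income: -312.7 + 249.2 + 308.8 - 302.0 = -56.7
Secondary income: 259.0 - 271.0 + 169.7 = 157.7
Current account = 687.0 + (-1226.4) + (-56.7) + 157.7 = -438.4
(Excluded from the current account — capital account: sale of embassy land to a foreign government 109.5; financial account: domestic pension funds' purchases of foreign equities 982.4, new loans extended by domestic banks to foreign borrowers 682.2.)

-438.4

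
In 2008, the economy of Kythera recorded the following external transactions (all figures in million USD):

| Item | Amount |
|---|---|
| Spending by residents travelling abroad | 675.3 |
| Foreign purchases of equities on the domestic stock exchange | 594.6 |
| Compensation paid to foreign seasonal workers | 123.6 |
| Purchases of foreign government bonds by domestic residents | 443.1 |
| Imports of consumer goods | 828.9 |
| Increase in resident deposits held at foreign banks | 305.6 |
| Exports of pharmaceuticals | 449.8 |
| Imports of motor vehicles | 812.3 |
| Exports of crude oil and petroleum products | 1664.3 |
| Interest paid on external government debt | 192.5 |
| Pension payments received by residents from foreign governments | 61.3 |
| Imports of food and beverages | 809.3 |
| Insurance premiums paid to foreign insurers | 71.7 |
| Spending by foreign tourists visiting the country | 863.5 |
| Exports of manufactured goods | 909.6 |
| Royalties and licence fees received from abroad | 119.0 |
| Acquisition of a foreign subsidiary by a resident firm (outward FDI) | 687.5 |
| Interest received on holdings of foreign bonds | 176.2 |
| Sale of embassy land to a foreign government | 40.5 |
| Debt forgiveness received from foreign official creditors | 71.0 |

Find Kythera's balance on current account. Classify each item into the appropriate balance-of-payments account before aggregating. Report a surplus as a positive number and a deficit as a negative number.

Goods: -812.3 - 828.9 + 909.6 + 1664.3 + 449.8 - 809.3 = 573.2
Services: 863.5 + 119.0 - 71.7 - 675.3 = 235.5
Primary income: 176.2 - 123.6 - 192.5 = -139.9
Secondary income: 61.3
Current account = 573.2 + 235.5 + (-139.9) + 61.3 = 730.1
(Excluded from the current account — financial account: foreign purchases of equities on the domestic stock exchange 594.6, purchases of foreign government bonds by domestic residents 443.1, increase in resident deposits held at foreign banks 305.6, acquisition of a foreign subsidiary by a resident firm (outward FDI) 687.5; capital account: sale of embassy land to a foreign government 40.5, debt forgiveness received from foreign official creditors 71.0.)

730.1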